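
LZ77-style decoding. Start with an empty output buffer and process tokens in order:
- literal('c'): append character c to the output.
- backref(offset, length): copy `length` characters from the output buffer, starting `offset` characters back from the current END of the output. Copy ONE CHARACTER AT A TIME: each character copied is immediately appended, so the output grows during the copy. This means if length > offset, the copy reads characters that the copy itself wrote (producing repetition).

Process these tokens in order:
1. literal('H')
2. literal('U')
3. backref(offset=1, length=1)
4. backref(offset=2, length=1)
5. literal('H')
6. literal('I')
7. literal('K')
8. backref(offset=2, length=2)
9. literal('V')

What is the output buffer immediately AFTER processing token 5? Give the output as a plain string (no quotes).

Answer: HUUUH

Derivation:
Token 1: literal('H'). Output: "H"
Token 2: literal('U'). Output: "HU"
Token 3: backref(off=1, len=1). Copied 'U' from pos 1. Output: "HUU"
Token 4: backref(off=2, len=1). Copied 'U' from pos 1. Output: "HUUU"
Token 5: literal('H'). Output: "HUUUH"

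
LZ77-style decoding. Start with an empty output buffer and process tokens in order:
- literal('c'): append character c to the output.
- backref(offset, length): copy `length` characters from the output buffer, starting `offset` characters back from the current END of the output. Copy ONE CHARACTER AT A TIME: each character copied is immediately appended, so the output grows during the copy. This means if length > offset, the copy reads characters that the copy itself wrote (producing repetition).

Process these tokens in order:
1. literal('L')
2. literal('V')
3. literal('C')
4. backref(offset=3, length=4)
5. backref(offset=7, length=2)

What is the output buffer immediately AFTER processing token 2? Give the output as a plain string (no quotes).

Answer: LV

Derivation:
Token 1: literal('L'). Output: "L"
Token 2: literal('V'). Output: "LV"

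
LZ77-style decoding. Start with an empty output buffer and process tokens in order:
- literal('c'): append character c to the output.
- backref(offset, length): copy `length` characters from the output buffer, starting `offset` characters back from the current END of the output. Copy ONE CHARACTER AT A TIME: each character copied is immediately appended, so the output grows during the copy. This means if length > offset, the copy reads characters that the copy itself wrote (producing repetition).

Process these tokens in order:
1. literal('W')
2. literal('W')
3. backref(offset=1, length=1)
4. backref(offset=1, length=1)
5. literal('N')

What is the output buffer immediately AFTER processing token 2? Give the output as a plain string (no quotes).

Token 1: literal('W'). Output: "W"
Token 2: literal('W'). Output: "WW"

Answer: WW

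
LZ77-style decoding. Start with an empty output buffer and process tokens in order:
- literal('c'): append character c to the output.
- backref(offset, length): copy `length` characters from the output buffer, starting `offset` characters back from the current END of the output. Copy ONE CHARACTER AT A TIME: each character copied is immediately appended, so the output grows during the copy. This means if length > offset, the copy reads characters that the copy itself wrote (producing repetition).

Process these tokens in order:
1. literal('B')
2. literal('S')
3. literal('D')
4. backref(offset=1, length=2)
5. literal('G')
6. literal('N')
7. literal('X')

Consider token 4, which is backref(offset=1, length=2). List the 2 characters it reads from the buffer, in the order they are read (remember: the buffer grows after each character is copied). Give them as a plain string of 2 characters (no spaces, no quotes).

Answer: DD

Derivation:
Token 1: literal('B'). Output: "B"
Token 2: literal('S'). Output: "BS"
Token 3: literal('D'). Output: "BSD"
Token 4: backref(off=1, len=2). Buffer before: "BSD" (len 3)
  byte 1: read out[2]='D', append. Buffer now: "BSDD"
  byte 2: read out[3]='D', append. Buffer now: "BSDDD"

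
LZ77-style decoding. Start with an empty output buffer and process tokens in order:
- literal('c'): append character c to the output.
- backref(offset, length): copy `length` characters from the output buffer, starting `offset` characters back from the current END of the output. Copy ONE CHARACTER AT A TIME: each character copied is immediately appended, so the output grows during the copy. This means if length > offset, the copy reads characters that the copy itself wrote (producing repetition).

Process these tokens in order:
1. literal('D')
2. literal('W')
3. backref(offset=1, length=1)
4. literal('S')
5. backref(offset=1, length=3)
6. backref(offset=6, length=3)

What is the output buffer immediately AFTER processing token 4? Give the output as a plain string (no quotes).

Token 1: literal('D'). Output: "D"
Token 2: literal('W'). Output: "DW"
Token 3: backref(off=1, len=1). Copied 'W' from pos 1. Output: "DWW"
Token 4: literal('S'). Output: "DWWS"

Answer: DWWS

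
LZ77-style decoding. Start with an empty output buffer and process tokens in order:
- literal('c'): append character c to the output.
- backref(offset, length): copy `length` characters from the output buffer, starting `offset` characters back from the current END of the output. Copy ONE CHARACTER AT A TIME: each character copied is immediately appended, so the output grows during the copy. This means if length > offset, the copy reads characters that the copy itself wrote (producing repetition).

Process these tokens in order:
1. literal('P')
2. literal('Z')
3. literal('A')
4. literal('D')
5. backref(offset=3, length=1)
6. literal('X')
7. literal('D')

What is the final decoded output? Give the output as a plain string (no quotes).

Token 1: literal('P'). Output: "P"
Token 2: literal('Z'). Output: "PZ"
Token 3: literal('A'). Output: "PZA"
Token 4: literal('D'). Output: "PZAD"
Token 5: backref(off=3, len=1). Copied 'Z' from pos 1. Output: "PZADZ"
Token 6: literal('X'). Output: "PZADZX"
Token 7: literal('D'). Output: "PZADZXD"

Answer: PZADZXD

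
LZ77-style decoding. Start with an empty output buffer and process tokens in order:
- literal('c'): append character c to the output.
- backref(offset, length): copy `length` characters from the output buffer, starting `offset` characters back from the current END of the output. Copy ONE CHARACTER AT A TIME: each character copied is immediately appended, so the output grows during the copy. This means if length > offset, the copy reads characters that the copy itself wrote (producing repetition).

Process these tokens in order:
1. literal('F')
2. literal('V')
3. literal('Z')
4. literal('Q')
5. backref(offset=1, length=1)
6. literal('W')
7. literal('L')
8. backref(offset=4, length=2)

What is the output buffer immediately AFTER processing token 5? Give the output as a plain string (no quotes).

Token 1: literal('F'). Output: "F"
Token 2: literal('V'). Output: "FV"
Token 3: literal('Z'). Output: "FVZ"
Token 4: literal('Q'). Output: "FVZQ"
Token 5: backref(off=1, len=1). Copied 'Q' from pos 3. Output: "FVZQQ"

Answer: FVZQQ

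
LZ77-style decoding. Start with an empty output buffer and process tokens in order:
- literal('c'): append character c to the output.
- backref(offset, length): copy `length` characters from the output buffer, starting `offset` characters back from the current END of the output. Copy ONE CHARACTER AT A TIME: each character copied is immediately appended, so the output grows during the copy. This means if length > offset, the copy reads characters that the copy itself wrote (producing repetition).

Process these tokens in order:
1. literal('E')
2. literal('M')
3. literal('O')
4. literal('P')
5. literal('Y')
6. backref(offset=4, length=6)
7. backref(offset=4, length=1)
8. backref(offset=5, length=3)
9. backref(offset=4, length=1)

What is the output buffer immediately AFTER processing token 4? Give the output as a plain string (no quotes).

Token 1: literal('E'). Output: "E"
Token 2: literal('M'). Output: "EM"
Token 3: literal('O'). Output: "EMO"
Token 4: literal('P'). Output: "EMOP"

Answer: EMOP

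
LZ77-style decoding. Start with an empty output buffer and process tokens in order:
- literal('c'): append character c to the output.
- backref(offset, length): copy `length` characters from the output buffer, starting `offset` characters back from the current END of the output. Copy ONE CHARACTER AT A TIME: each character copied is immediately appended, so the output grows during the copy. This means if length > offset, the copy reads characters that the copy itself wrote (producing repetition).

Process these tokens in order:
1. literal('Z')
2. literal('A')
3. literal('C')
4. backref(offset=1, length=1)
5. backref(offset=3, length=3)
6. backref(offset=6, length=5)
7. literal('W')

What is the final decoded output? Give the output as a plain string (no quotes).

Answer: ZACCACCACCACW

Derivation:
Token 1: literal('Z'). Output: "Z"
Token 2: literal('A'). Output: "ZA"
Token 3: literal('C'). Output: "ZAC"
Token 4: backref(off=1, len=1). Copied 'C' from pos 2. Output: "ZACC"
Token 5: backref(off=3, len=3). Copied 'ACC' from pos 1. Output: "ZACCACC"
Token 6: backref(off=6, len=5). Copied 'ACCAC' from pos 1. Output: "ZACCACCACCAC"
Token 7: literal('W'). Output: "ZACCACCACCACW"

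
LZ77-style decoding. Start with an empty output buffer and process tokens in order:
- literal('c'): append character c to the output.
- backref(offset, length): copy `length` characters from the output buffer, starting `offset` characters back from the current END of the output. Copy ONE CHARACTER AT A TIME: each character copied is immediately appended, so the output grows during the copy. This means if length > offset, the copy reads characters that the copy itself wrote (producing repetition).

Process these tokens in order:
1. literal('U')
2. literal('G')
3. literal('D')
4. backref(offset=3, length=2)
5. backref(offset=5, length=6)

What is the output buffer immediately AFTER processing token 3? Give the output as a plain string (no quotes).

Token 1: literal('U'). Output: "U"
Token 2: literal('G'). Output: "UG"
Token 3: literal('D'). Output: "UGD"

Answer: UGD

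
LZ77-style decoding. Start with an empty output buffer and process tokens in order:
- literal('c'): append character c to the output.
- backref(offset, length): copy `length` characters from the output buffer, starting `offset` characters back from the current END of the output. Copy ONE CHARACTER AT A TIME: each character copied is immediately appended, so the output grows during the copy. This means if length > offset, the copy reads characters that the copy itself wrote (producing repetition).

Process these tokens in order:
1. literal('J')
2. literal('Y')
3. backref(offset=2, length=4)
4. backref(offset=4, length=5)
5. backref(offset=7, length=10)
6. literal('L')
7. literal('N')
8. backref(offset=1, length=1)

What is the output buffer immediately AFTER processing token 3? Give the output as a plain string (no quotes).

Answer: JYJYJY

Derivation:
Token 1: literal('J'). Output: "J"
Token 2: literal('Y'). Output: "JY"
Token 3: backref(off=2, len=4) (overlapping!). Copied 'JYJY' from pos 0. Output: "JYJYJY"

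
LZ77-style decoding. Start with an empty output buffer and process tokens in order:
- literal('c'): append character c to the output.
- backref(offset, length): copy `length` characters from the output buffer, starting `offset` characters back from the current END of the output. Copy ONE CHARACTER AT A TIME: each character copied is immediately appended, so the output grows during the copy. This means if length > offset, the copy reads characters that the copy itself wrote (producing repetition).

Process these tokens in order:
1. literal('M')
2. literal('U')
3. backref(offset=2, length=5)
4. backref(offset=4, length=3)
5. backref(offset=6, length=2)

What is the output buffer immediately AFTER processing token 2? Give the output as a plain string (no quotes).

Answer: MU

Derivation:
Token 1: literal('M'). Output: "M"
Token 2: literal('U'). Output: "MU"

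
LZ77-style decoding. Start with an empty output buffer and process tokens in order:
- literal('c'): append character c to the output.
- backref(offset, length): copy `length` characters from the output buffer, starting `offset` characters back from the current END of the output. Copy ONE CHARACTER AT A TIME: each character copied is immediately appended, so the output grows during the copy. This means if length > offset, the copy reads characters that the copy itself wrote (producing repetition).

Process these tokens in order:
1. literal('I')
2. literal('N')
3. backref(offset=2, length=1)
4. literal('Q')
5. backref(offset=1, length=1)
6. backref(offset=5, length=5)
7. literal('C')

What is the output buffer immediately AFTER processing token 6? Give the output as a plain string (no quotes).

Answer: INIQQINIQQ

Derivation:
Token 1: literal('I'). Output: "I"
Token 2: literal('N'). Output: "IN"
Token 3: backref(off=2, len=1). Copied 'I' from pos 0. Output: "INI"
Token 4: literal('Q'). Output: "INIQ"
Token 5: backref(off=1, len=1). Copied 'Q' from pos 3. Output: "INIQQ"
Token 6: backref(off=5, len=5). Copied 'INIQQ' from pos 0. Output: "INIQQINIQQ"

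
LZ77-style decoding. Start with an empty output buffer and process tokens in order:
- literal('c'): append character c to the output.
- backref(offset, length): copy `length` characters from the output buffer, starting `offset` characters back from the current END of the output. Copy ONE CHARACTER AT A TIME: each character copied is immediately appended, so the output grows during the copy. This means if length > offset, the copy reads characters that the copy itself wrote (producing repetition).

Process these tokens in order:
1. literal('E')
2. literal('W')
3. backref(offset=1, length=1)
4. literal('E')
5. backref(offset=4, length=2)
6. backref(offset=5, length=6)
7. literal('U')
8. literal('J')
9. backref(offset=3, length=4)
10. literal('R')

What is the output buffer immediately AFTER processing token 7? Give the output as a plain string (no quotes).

Token 1: literal('E'). Output: "E"
Token 2: literal('W'). Output: "EW"
Token 3: backref(off=1, len=1). Copied 'W' from pos 1. Output: "EWW"
Token 4: literal('E'). Output: "EWWE"
Token 5: backref(off=4, len=2). Copied 'EW' from pos 0. Output: "EWWEEW"
Token 6: backref(off=5, len=6) (overlapping!). Copied 'WWEEWW' from pos 1. Output: "EWWEEWWWEEWW"
Token 7: literal('U'). Output: "EWWEEWWWEEWWU"

Answer: EWWEEWWWEEWWU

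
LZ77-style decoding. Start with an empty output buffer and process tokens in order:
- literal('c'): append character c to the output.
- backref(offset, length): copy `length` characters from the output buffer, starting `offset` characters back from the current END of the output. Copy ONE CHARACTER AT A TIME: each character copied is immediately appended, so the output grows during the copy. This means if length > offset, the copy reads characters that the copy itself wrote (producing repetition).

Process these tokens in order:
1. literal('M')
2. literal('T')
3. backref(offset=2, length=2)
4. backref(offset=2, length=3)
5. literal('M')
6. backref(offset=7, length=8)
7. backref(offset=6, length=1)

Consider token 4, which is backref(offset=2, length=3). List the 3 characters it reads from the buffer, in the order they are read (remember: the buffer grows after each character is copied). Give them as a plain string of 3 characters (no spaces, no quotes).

Answer: MTM

Derivation:
Token 1: literal('M'). Output: "M"
Token 2: literal('T'). Output: "MT"
Token 3: backref(off=2, len=2). Copied 'MT' from pos 0. Output: "MTMT"
Token 4: backref(off=2, len=3). Buffer before: "MTMT" (len 4)
  byte 1: read out[2]='M', append. Buffer now: "MTMTM"
  byte 2: read out[3]='T', append. Buffer now: "MTMTMT"
  byte 3: read out[4]='M', append. Buffer now: "MTMTMTM"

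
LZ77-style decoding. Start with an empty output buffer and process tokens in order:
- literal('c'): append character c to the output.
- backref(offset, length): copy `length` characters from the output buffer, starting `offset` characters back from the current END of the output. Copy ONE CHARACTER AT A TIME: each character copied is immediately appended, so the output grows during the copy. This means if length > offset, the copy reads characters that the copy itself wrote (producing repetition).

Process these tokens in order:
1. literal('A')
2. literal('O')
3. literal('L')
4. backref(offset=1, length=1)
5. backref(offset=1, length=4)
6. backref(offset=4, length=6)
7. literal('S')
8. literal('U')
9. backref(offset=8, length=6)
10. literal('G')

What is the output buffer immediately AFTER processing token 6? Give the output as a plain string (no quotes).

Answer: AOLLLLLLLLLLLL

Derivation:
Token 1: literal('A'). Output: "A"
Token 2: literal('O'). Output: "AO"
Token 3: literal('L'). Output: "AOL"
Token 4: backref(off=1, len=1). Copied 'L' from pos 2. Output: "AOLL"
Token 5: backref(off=1, len=4) (overlapping!). Copied 'LLLL' from pos 3. Output: "AOLLLLLL"
Token 6: backref(off=4, len=6) (overlapping!). Copied 'LLLLLL' from pos 4. Output: "AOLLLLLLLLLLLL"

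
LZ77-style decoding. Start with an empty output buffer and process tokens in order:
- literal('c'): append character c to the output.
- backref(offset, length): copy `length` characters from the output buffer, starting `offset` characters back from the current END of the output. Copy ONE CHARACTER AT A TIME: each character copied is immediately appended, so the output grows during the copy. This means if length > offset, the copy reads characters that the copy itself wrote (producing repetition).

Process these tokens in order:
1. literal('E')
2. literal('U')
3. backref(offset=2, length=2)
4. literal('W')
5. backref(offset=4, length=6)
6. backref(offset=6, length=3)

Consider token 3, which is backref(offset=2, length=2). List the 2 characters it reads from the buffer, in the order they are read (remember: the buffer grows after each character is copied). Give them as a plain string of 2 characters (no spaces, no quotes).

Token 1: literal('E'). Output: "E"
Token 2: literal('U'). Output: "EU"
Token 3: backref(off=2, len=2). Buffer before: "EU" (len 2)
  byte 1: read out[0]='E', append. Buffer now: "EUE"
  byte 2: read out[1]='U', append. Buffer now: "EUEU"

Answer: EU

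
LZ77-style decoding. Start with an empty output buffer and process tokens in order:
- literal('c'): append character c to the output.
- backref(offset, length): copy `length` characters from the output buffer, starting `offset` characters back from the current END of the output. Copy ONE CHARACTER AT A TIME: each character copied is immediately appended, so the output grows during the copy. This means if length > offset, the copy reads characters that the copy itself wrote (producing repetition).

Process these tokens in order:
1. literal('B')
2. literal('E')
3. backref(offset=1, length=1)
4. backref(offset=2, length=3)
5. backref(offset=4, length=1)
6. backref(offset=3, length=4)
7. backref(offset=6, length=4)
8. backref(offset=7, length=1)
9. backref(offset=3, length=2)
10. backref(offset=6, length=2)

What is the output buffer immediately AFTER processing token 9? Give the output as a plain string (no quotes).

Token 1: literal('B'). Output: "B"
Token 2: literal('E'). Output: "BE"
Token 3: backref(off=1, len=1). Copied 'E' from pos 1. Output: "BEE"
Token 4: backref(off=2, len=3) (overlapping!). Copied 'EEE' from pos 1. Output: "BEEEEE"
Token 5: backref(off=4, len=1). Copied 'E' from pos 2. Output: "BEEEEEE"
Token 6: backref(off=3, len=4) (overlapping!). Copied 'EEEE' from pos 4. Output: "BEEEEEEEEEE"
Token 7: backref(off=6, len=4). Copied 'EEEE' from pos 5. Output: "BEEEEEEEEEEEEEE"
Token 8: backref(off=7, len=1). Copied 'E' from pos 8. Output: "BEEEEEEEEEEEEEEE"
Token 9: backref(off=3, len=2). Copied 'EE' from pos 13. Output: "BEEEEEEEEEEEEEEEEE"

Answer: BEEEEEEEEEEEEEEEEE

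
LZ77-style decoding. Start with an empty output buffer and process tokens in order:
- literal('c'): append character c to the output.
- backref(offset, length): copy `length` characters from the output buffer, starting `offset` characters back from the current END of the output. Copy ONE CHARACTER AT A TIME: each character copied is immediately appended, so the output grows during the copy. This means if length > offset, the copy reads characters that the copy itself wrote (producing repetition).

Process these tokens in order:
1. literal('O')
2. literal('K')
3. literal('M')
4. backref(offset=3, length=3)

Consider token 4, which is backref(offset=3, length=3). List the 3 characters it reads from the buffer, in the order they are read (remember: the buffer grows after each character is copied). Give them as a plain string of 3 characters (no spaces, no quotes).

Answer: OKM

Derivation:
Token 1: literal('O'). Output: "O"
Token 2: literal('K'). Output: "OK"
Token 3: literal('M'). Output: "OKM"
Token 4: backref(off=3, len=3). Buffer before: "OKM" (len 3)
  byte 1: read out[0]='O', append. Buffer now: "OKMO"
  byte 2: read out[1]='K', append. Buffer now: "OKMOK"
  byte 3: read out[2]='M', append. Buffer now: "OKMOKM"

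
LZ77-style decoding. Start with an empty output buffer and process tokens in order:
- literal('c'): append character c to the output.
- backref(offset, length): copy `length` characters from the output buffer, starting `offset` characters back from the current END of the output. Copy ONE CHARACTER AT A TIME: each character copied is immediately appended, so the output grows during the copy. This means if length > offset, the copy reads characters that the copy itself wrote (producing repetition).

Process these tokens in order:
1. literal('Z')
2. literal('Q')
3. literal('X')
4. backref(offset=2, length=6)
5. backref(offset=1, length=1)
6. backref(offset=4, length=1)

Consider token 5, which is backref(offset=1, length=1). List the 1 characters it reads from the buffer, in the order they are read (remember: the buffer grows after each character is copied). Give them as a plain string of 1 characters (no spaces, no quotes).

Token 1: literal('Z'). Output: "Z"
Token 2: literal('Q'). Output: "ZQ"
Token 3: literal('X'). Output: "ZQX"
Token 4: backref(off=2, len=6) (overlapping!). Copied 'QXQXQX' from pos 1. Output: "ZQXQXQXQX"
Token 5: backref(off=1, len=1). Buffer before: "ZQXQXQXQX" (len 9)
  byte 1: read out[8]='X', append. Buffer now: "ZQXQXQXQXX"

Answer: X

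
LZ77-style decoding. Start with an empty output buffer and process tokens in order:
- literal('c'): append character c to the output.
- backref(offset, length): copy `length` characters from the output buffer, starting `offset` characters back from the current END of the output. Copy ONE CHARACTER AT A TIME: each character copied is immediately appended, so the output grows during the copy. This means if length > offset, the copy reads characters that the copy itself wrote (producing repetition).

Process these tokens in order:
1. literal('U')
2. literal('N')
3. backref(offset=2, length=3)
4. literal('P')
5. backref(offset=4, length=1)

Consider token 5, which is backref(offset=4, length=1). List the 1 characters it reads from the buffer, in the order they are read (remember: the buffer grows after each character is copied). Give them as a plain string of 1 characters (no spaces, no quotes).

Answer: U

Derivation:
Token 1: literal('U'). Output: "U"
Token 2: literal('N'). Output: "UN"
Token 3: backref(off=2, len=3) (overlapping!). Copied 'UNU' from pos 0. Output: "UNUNU"
Token 4: literal('P'). Output: "UNUNUP"
Token 5: backref(off=4, len=1). Buffer before: "UNUNUP" (len 6)
  byte 1: read out[2]='U', append. Buffer now: "UNUNUPU"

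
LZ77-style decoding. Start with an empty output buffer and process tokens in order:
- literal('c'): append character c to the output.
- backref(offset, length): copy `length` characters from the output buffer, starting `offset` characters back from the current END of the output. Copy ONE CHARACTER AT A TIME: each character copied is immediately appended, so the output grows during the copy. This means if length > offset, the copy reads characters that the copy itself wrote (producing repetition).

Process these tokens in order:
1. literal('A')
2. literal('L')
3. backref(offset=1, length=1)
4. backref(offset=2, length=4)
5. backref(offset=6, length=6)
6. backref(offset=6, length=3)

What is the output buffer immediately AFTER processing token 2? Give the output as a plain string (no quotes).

Answer: AL

Derivation:
Token 1: literal('A'). Output: "A"
Token 2: literal('L'). Output: "AL"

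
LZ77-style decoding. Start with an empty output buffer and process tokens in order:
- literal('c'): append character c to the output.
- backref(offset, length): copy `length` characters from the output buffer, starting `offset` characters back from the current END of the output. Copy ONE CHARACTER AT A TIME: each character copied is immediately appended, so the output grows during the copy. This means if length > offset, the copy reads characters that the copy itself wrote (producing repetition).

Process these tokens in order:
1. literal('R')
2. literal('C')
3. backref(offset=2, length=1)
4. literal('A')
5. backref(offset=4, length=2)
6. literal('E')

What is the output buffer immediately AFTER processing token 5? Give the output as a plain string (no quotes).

Answer: RCRARC

Derivation:
Token 1: literal('R'). Output: "R"
Token 2: literal('C'). Output: "RC"
Token 3: backref(off=2, len=1). Copied 'R' from pos 0. Output: "RCR"
Token 4: literal('A'). Output: "RCRA"
Token 5: backref(off=4, len=2). Copied 'RC' from pos 0. Output: "RCRARC"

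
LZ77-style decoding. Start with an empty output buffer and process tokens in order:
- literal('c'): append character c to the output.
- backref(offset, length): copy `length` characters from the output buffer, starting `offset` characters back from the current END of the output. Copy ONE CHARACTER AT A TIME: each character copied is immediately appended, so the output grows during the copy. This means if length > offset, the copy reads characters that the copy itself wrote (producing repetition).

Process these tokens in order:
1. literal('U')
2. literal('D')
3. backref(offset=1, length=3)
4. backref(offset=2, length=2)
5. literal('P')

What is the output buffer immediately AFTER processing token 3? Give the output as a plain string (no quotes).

Answer: UDDDD

Derivation:
Token 1: literal('U'). Output: "U"
Token 2: literal('D'). Output: "UD"
Token 3: backref(off=1, len=3) (overlapping!). Copied 'DDD' from pos 1. Output: "UDDDD"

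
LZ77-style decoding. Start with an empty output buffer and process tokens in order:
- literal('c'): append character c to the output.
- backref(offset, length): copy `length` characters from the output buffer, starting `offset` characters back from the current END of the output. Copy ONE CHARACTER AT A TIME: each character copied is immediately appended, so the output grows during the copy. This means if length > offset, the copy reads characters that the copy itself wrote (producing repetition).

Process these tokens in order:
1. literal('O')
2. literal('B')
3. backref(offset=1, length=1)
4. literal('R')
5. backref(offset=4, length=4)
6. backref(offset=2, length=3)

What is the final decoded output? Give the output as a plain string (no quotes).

Answer: OBBROBBRBRB

Derivation:
Token 1: literal('O'). Output: "O"
Token 2: literal('B'). Output: "OB"
Token 3: backref(off=1, len=1). Copied 'B' from pos 1. Output: "OBB"
Token 4: literal('R'). Output: "OBBR"
Token 5: backref(off=4, len=4). Copied 'OBBR' from pos 0. Output: "OBBROBBR"
Token 6: backref(off=2, len=3) (overlapping!). Copied 'BRB' from pos 6. Output: "OBBROBBRBRB"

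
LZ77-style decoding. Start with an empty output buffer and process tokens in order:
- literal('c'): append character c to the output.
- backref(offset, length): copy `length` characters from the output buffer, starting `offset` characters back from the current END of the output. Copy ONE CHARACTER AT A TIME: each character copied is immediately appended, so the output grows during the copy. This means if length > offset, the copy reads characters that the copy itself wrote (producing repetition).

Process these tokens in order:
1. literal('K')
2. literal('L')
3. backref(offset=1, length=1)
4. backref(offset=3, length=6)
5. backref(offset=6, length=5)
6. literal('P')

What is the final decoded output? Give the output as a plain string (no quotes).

Token 1: literal('K'). Output: "K"
Token 2: literal('L'). Output: "KL"
Token 3: backref(off=1, len=1). Copied 'L' from pos 1. Output: "KLL"
Token 4: backref(off=3, len=6) (overlapping!). Copied 'KLLKLL' from pos 0. Output: "KLLKLLKLL"
Token 5: backref(off=6, len=5). Copied 'KLLKL' from pos 3. Output: "KLLKLLKLLKLLKL"
Token 6: literal('P'). Output: "KLLKLLKLLKLLKLP"

Answer: KLLKLLKLLKLLKLP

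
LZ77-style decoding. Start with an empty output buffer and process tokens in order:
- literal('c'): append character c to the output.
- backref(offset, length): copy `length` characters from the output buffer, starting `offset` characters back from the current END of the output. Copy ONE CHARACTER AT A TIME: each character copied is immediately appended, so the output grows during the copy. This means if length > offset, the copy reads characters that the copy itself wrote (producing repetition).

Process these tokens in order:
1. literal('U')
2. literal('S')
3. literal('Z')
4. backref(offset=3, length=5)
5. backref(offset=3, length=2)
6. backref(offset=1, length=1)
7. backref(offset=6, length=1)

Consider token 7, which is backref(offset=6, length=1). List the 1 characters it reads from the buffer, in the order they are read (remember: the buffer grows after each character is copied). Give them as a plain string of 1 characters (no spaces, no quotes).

Answer: Z

Derivation:
Token 1: literal('U'). Output: "U"
Token 2: literal('S'). Output: "US"
Token 3: literal('Z'). Output: "USZ"
Token 4: backref(off=3, len=5) (overlapping!). Copied 'USZUS' from pos 0. Output: "USZUSZUS"
Token 5: backref(off=3, len=2). Copied 'ZU' from pos 5. Output: "USZUSZUSZU"
Token 6: backref(off=1, len=1). Copied 'U' from pos 9. Output: "USZUSZUSZUU"
Token 7: backref(off=6, len=1). Buffer before: "USZUSZUSZUU" (len 11)
  byte 1: read out[5]='Z', append. Buffer now: "USZUSZUSZUUZ"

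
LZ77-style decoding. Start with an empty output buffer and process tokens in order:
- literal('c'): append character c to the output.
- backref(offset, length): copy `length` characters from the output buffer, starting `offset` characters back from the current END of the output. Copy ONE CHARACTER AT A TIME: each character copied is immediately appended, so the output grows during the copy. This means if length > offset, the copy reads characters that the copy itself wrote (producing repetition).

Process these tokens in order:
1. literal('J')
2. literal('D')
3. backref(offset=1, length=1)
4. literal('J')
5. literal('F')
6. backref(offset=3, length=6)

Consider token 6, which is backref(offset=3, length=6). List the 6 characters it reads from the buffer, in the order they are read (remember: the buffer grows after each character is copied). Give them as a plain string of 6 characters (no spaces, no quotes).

Answer: DJFDJF

Derivation:
Token 1: literal('J'). Output: "J"
Token 2: literal('D'). Output: "JD"
Token 3: backref(off=1, len=1). Copied 'D' from pos 1. Output: "JDD"
Token 4: literal('J'). Output: "JDDJ"
Token 5: literal('F'). Output: "JDDJF"
Token 6: backref(off=3, len=6). Buffer before: "JDDJF" (len 5)
  byte 1: read out[2]='D', append. Buffer now: "JDDJFD"
  byte 2: read out[3]='J', append. Buffer now: "JDDJFDJ"
  byte 3: read out[4]='F', append. Buffer now: "JDDJFDJF"
  byte 4: read out[5]='D', append. Buffer now: "JDDJFDJFD"
  byte 5: read out[6]='J', append. Buffer now: "JDDJFDJFDJ"
  byte 6: read out[7]='F', append. Buffer now: "JDDJFDJFDJF"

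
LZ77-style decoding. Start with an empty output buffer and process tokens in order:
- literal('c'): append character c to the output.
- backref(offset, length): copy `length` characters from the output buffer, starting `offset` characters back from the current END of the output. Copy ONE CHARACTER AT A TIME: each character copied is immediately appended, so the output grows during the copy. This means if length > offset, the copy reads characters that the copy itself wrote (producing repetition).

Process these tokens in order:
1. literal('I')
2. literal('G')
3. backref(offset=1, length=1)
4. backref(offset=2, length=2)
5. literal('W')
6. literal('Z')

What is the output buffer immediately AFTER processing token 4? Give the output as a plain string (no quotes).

Answer: IGGGG

Derivation:
Token 1: literal('I'). Output: "I"
Token 2: literal('G'). Output: "IG"
Token 3: backref(off=1, len=1). Copied 'G' from pos 1. Output: "IGG"
Token 4: backref(off=2, len=2). Copied 'GG' from pos 1. Output: "IGGGG"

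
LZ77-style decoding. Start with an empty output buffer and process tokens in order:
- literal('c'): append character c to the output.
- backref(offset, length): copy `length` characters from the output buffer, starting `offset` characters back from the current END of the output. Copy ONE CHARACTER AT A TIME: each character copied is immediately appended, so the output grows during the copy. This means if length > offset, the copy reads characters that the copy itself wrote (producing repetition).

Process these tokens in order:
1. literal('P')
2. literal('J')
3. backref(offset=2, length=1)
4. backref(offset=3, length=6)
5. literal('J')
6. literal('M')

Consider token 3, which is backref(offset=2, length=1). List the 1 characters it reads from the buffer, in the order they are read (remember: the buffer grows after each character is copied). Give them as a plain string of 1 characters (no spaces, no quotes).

Answer: P

Derivation:
Token 1: literal('P'). Output: "P"
Token 2: literal('J'). Output: "PJ"
Token 3: backref(off=2, len=1). Buffer before: "PJ" (len 2)
  byte 1: read out[0]='P', append. Buffer now: "PJP"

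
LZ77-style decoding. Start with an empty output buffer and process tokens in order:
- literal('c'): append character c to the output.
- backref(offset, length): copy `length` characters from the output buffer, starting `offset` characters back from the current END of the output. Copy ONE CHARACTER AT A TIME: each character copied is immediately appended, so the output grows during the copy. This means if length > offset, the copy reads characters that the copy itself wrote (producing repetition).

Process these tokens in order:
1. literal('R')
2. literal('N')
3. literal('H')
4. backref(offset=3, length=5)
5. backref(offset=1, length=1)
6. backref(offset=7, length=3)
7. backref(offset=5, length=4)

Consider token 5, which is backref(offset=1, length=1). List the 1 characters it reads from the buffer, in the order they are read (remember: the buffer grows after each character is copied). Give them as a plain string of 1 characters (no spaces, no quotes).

Answer: N

Derivation:
Token 1: literal('R'). Output: "R"
Token 2: literal('N'). Output: "RN"
Token 3: literal('H'). Output: "RNH"
Token 4: backref(off=3, len=5) (overlapping!). Copied 'RNHRN' from pos 0. Output: "RNHRNHRN"
Token 5: backref(off=1, len=1). Buffer before: "RNHRNHRN" (len 8)
  byte 1: read out[7]='N', append. Buffer now: "RNHRNHRNN"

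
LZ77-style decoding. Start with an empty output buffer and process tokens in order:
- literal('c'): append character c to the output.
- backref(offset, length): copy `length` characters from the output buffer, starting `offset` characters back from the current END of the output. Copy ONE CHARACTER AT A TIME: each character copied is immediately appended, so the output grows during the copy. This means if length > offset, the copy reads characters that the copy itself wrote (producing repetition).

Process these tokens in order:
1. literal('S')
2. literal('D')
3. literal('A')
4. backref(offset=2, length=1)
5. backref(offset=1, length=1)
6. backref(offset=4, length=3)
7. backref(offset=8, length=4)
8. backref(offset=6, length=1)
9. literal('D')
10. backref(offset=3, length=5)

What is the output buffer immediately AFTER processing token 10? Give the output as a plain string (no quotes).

Answer: SDADDDADSDADADDADDA

Derivation:
Token 1: literal('S'). Output: "S"
Token 2: literal('D'). Output: "SD"
Token 3: literal('A'). Output: "SDA"
Token 4: backref(off=2, len=1). Copied 'D' from pos 1. Output: "SDAD"
Token 5: backref(off=1, len=1). Copied 'D' from pos 3. Output: "SDADD"
Token 6: backref(off=4, len=3). Copied 'DAD' from pos 1. Output: "SDADDDAD"
Token 7: backref(off=8, len=4). Copied 'SDAD' from pos 0. Output: "SDADDDADSDAD"
Token 8: backref(off=6, len=1). Copied 'A' from pos 6. Output: "SDADDDADSDADA"
Token 9: literal('D'). Output: "SDADDDADSDADAD"
Token 10: backref(off=3, len=5) (overlapping!). Copied 'DADDA' from pos 11. Output: "SDADDDADSDADADDADDA"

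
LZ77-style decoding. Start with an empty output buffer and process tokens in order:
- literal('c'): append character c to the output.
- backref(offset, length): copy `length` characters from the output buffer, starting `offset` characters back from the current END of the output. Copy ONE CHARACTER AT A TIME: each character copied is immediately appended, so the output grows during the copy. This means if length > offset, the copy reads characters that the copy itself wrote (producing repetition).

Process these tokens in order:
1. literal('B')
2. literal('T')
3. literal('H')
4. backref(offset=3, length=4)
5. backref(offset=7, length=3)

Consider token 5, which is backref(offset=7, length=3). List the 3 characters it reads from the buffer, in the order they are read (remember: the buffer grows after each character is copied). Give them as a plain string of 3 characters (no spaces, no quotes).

Token 1: literal('B'). Output: "B"
Token 2: literal('T'). Output: "BT"
Token 3: literal('H'). Output: "BTH"
Token 4: backref(off=3, len=4) (overlapping!). Copied 'BTHB' from pos 0. Output: "BTHBTHB"
Token 5: backref(off=7, len=3). Buffer before: "BTHBTHB" (len 7)
  byte 1: read out[0]='B', append. Buffer now: "BTHBTHBB"
  byte 2: read out[1]='T', append. Buffer now: "BTHBTHBBT"
  byte 3: read out[2]='H', append. Buffer now: "BTHBTHBBTH"

Answer: BTH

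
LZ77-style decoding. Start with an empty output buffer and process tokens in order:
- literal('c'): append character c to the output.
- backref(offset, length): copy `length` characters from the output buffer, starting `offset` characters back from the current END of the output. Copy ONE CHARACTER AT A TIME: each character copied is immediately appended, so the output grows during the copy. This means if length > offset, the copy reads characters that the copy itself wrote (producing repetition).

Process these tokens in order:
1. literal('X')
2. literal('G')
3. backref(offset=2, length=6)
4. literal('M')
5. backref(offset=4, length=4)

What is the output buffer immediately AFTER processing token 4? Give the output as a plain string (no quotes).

Token 1: literal('X'). Output: "X"
Token 2: literal('G'). Output: "XG"
Token 3: backref(off=2, len=6) (overlapping!). Copied 'XGXGXG' from pos 0. Output: "XGXGXGXG"
Token 4: literal('M'). Output: "XGXGXGXGM"

Answer: XGXGXGXGM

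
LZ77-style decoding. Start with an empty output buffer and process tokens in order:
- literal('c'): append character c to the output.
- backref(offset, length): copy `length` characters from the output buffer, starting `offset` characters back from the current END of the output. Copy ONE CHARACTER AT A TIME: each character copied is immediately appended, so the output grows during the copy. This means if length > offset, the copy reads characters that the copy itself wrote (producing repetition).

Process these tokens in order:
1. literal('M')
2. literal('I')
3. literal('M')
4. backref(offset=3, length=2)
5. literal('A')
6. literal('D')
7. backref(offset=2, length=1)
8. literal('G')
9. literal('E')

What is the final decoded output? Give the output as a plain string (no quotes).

Token 1: literal('M'). Output: "M"
Token 2: literal('I'). Output: "MI"
Token 3: literal('M'). Output: "MIM"
Token 4: backref(off=3, len=2). Copied 'MI' from pos 0. Output: "MIMMI"
Token 5: literal('A'). Output: "MIMMIA"
Token 6: literal('D'). Output: "MIMMIAD"
Token 7: backref(off=2, len=1). Copied 'A' from pos 5. Output: "MIMMIADA"
Token 8: literal('G'). Output: "MIMMIADAG"
Token 9: literal('E'). Output: "MIMMIADAGE"

Answer: MIMMIADAGE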